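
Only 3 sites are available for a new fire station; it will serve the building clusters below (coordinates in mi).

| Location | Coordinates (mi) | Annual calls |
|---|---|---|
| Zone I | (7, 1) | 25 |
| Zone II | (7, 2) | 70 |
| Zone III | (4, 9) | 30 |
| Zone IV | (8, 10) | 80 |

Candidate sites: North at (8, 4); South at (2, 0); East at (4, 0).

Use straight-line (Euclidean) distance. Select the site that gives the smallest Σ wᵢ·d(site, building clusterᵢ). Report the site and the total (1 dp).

Total weighted distance at each candidate:
  North (8, 4): total = 907.7
  South (2, 0): total = 1714.0
  East (4, 0): total = 1463.1
Minimum is at North with total 907.7 mi.

North, total 907.7 mi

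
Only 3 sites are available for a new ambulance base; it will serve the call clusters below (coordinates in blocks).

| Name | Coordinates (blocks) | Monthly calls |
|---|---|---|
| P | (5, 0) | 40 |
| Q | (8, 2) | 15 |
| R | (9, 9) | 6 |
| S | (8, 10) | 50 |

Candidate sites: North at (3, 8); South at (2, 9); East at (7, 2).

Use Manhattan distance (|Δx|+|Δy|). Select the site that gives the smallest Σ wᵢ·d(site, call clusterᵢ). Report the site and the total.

Total weighted distance at each candidate:
  North (3, 8): total = 957
  South (2, 9): total = 1067
  East (7, 2): total = 679
Minimum is at East with total 679 blocks.

East, total 679 blocks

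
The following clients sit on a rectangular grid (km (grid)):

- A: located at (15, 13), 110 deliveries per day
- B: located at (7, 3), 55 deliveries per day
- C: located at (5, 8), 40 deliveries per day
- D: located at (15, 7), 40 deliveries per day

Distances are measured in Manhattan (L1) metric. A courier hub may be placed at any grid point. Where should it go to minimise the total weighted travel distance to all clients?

Manhattan distance separates: Σwᵢ(|x−xᵢ|+|y−yᵢ|) = Σwᵢ|x−xᵢ| + Σwᵢ|y−yᵢ|, so x and y are optimised independently as 1-D weighted medians.
Total weight W = 245; half = 122.5.
x-coordinate, sorted with cumulative weight:
  x=5 (C, w=40) cum 40
  x=7 (B, w=55) cum 95
  x=15 (A, w=110) cum 205  ← median
  x=15 (D, w=40) cum 245
⇒ x* = 15
y-coordinate, sorted with cumulative weight:
  y=3 (B, w=55) cum 55
  y=7 (D, w=40) cum 95
  y=8 (C, w=40) cum 135  ← median
  y=13 (A, w=110) cum 245
⇒ y* = 8

(15, 8)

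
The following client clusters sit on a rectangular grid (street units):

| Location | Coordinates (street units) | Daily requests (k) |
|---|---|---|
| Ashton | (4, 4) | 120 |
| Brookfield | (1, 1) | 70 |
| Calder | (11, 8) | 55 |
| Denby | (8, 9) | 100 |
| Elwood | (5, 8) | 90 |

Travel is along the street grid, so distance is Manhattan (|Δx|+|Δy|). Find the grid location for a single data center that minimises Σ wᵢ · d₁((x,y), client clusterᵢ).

Manhattan distance separates: Σwᵢ(|x−xᵢ|+|y−yᵢ|) = Σwᵢ|x−xᵢ| + Σwᵢ|y−yᵢ|, so x and y are optimised independently as 1-D weighted medians.
Total weight W = 435; half = 217.5.
x-coordinate, sorted with cumulative weight:
  x=1 (Brookfield, w=70) cum 70
  x=4 (Ashton, w=120) cum 190
  x=5 (Elwood, w=90) cum 280  ← median
  x=8 (Denby, w=100) cum 380
  x=11 (Calder, w=55) cum 435
⇒ x* = 5
y-coordinate, sorted with cumulative weight:
  y=1 (Brookfield, w=70) cum 70
  y=4 (Ashton, w=120) cum 190
  y=8 (Calder, w=55) cum 245  ← median
  y=8 (Elwood, w=90) cum 335
  y=9 (Denby, w=100) cum 435
⇒ y* = 8

(5, 8)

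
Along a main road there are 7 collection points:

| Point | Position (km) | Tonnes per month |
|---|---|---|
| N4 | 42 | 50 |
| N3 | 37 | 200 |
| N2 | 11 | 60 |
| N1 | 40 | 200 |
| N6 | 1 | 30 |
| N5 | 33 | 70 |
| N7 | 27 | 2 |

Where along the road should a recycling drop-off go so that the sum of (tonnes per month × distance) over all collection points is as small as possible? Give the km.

For a sum of weighted absolute distances on a line, the optimum is the weighted median (not the mean). Total weight W = 612; half-weight = 306.
Sort by position and accumulate weight:
  km 1 (N6, w=30) → cum 30
  km 11 (N2, w=60) → cum 90
  km 27 (N7, w=2) → cum 92
  km 33 (N5, w=70) → cum 162
  km 37 (N3, w=200) → cum 362  ≥ 306 → median here
  km 40 (N1, w=200) → cum 562
  km 42 (N4, w=50) → cum 612
Optimal location: km 37.

x = 37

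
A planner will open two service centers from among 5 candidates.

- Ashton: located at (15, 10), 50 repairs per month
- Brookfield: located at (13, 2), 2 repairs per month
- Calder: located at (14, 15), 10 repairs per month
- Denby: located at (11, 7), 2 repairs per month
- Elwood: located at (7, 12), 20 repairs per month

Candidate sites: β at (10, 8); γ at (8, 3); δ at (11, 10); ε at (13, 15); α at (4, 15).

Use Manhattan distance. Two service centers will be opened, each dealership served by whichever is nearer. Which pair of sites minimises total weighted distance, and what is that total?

Evaluate every pair (each demand assigned to the nearer of the two):
  {δ, ε}: total = 356
  {γ, δ}: total = 418
  {β, δ}: total = 422
  {δ, α}: total = 426
  {β, ε}: total = 522
  {ε, α}: total = 526
  {γ, ε}: total = 566
  {β, α}: total = 592
  {β, γ}: total = 616
  {γ, α}: total = 946
Best pair: {δ, ε} with total 356.

{δ, ε}, total 356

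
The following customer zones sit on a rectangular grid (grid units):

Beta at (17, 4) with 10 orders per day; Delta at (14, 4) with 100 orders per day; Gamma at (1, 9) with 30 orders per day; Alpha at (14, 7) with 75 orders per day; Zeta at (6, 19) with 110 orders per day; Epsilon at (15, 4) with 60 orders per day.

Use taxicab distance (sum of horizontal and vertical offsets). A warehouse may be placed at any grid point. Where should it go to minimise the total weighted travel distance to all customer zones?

(14, 7)

Manhattan distance separates: Σwᵢ(|x−xᵢ|+|y−yᵢ|) = Σwᵢ|x−xᵢ| + Σwᵢ|y−yᵢ|, so x and y are optimised independently as 1-D weighted medians.
Total weight W = 385; half = 192.5.
x-coordinate, sorted with cumulative weight:
  x=1 (Gamma, w=30) cum 30
  x=6 (Zeta, w=110) cum 140
  x=14 (Delta, w=100) cum 240  ← median
  x=14 (Alpha, w=75) cum 315
  x=15 (Epsilon, w=60) cum 375
  x=17 (Beta, w=10) cum 385
⇒ x* = 14
y-coordinate, sorted with cumulative weight:
  y=4 (Beta, w=10) cum 10
  y=4 (Delta, w=100) cum 110
  y=4 (Epsilon, w=60) cum 170
  y=7 (Alpha, w=75) cum 245  ← median
  y=9 (Gamma, w=30) cum 275
  y=19 (Zeta, w=110) cum 385
⇒ y* = 7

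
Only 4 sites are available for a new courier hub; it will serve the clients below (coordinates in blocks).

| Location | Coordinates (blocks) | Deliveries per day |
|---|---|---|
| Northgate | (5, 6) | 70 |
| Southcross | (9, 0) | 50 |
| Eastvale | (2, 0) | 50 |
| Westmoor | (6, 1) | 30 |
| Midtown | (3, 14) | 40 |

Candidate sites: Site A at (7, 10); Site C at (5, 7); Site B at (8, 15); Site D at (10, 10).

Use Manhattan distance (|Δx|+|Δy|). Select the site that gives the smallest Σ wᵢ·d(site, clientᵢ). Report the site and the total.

Total weighted distance at each candidate:
  Site A (7, 10): total = 2390
  Site C (5, 7): total = 1690
  Site B (8, 15): total = 3410
  Site D (10, 10): total = 2910
Minimum is at Site C with total 1690 blocks.

Site C, total 1690 blocks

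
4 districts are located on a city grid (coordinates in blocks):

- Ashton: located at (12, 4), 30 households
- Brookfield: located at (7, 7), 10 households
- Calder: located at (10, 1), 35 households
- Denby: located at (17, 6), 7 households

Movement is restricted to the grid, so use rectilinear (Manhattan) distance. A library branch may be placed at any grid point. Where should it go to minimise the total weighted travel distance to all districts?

Manhattan distance separates: Σwᵢ(|x−xᵢ|+|y−yᵢ|) = Σwᵢ|x−xᵢ| + Σwᵢ|y−yᵢ|, so x and y are optimised independently as 1-D weighted medians.
Total weight W = 82; half = 41.
x-coordinate, sorted with cumulative weight:
  x=7 (Brookfield, w=10) cum 10
  x=10 (Calder, w=35) cum 45  ← median
  x=12 (Ashton, w=30) cum 75
  x=17 (Denby, w=7) cum 82
⇒ x* = 10
y-coordinate, sorted with cumulative weight:
  y=1 (Calder, w=35) cum 35
  y=4 (Ashton, w=30) cum 65  ← median
  y=6 (Denby, w=7) cum 72
  y=7 (Brookfield, w=10) cum 82
⇒ y* = 4

(10, 4)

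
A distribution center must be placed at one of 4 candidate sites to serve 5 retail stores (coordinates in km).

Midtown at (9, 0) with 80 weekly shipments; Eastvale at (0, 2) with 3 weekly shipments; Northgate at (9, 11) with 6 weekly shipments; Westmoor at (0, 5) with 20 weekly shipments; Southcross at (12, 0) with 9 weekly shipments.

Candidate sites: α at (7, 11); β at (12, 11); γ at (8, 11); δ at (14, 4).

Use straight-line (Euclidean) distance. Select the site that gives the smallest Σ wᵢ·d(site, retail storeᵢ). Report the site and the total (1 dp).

Total weighted distance at each candidate:
  α (7, 11): total = 1233.8
  β (12, 11): total = 1342.5
  γ (8, 11): total = 1231.1
  δ (14, 4): total = 927.3
Minimum is at δ with total 927.3 km.

δ, total 927.3 km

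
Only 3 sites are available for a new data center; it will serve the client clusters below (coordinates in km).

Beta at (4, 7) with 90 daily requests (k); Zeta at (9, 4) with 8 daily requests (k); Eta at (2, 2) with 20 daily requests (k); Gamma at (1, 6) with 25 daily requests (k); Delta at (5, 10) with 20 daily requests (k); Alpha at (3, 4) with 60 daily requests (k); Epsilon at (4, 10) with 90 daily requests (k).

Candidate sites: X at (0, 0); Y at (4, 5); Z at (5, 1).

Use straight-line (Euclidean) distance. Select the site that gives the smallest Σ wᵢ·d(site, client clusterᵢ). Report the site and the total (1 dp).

Total weighted distance at each candidate:
  X (0, 0): total = 2506.0
  Y (4, 5): total = 1008.8
  Z (5, 1): total = 2022.1
Minimum is at Y with total 1008.8 km.

Y, total 1008.8 km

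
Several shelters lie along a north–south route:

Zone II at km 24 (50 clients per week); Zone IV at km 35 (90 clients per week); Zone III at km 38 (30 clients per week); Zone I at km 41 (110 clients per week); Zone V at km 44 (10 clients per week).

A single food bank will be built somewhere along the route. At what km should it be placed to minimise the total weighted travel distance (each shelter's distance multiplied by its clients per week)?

x = 38

For a sum of weighted absolute distances on a line, the optimum is the weighted median (not the mean). Total weight W = 290; half-weight = 145.
Sort by position and accumulate weight:
  km 24 (Zone II, w=50) → cum 50
  km 35 (Zone IV, w=90) → cum 140
  km 38 (Zone III, w=30) → cum 170  ≥ 145 → median here
  km 41 (Zone I, w=110) → cum 280
  km 44 (Zone V, w=10) → cum 290
Optimal location: km 38.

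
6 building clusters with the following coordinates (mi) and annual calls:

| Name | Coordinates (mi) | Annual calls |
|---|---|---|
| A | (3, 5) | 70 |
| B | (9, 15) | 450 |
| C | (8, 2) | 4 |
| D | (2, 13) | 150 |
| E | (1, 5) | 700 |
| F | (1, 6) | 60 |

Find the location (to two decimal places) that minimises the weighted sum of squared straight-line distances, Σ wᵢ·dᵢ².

The minimiser of Σwᵢ‖p−pᵢ‖² is the weighted centroid p* = (Σwᵢpᵢ)/(Σwᵢ).
Σwᵢ = 1434.
Σwᵢxᵢ = 70·3 + 450·9 + 4·8 + 150·2 + 700·1 + 60·1 = 5352.
Σwᵢyᵢ = 70·5 + 450·15 + 4·2 + 150·13 + 700·5 + 60·6 = 12918.
x* = 5352/1434 = 3.73, y* = 12918/1434 = 9.01.

(3.73, 9.01)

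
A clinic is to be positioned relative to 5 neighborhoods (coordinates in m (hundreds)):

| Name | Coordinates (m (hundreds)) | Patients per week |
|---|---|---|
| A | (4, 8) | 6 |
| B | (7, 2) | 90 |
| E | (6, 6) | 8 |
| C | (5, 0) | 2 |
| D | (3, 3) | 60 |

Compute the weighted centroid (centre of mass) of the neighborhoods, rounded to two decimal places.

The minimiser of Σwᵢ‖p−pᵢ‖² is the weighted centroid p* = (Σwᵢpᵢ)/(Σwᵢ).
Σwᵢ = 166.
Σwᵢxᵢ = 6·4 + 90·7 + 8·6 + 2·5 + 60·3 = 892.
Σwᵢyᵢ = 6·8 + 90·2 + 8·6 + 2·0 + 60·3 = 456.
x* = 892/166 = 5.37, y* = 456/166 = 2.75.

(5.37, 2.75)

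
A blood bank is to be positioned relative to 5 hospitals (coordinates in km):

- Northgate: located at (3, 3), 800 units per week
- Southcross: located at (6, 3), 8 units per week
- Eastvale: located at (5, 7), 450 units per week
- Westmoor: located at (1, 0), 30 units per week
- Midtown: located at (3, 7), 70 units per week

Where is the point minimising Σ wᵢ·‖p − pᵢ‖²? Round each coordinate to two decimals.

The minimiser of Σwᵢ‖p−pᵢ‖² is the weighted centroid p* = (Σwᵢpᵢ)/(Σwᵢ).
Σwᵢ = 1358.
Σwᵢxᵢ = 800·3 + 8·6 + 450·5 + 30·1 + 70·3 = 4938.
Σwᵢyᵢ = 800·3 + 8·3 + 450·7 + 30·0 + 70·7 = 6064.
x* = 4938/1358 = 3.64, y* = 6064/1358 = 4.47.

(3.64, 4.47)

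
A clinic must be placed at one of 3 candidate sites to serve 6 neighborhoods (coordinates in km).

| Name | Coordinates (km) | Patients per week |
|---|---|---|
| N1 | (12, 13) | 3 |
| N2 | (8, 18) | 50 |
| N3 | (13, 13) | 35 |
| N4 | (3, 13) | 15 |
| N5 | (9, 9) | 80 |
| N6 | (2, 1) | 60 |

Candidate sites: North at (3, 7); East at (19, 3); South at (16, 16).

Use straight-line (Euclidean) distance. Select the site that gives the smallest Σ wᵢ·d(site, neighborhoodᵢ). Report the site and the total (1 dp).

Total weighted distance at each candidate:
  North (3, 7): total = 2005.7
  East (19, 3): total = 3617.8
  South (16, 16): total = 2799.0
Minimum is at North with total 2005.7 km.

North, total 2005.7 km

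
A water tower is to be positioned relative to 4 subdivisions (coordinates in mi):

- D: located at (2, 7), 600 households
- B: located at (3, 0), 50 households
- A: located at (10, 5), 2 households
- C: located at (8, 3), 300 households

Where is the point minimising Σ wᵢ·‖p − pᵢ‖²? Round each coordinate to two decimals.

The minimiser of Σwᵢ‖p−pᵢ‖² is the weighted centroid p* = (Σwᵢpᵢ)/(Σwᵢ).
Σwᵢ = 952.
Σwᵢxᵢ = 600·2 + 50·3 + 2·10 + 300·8 = 3770.
Σwᵢyᵢ = 600·7 + 50·0 + 2·5 + 300·3 = 5110.
x* = 3770/952 = 3.96, y* = 5110/952 = 5.37.

(3.96, 5.37)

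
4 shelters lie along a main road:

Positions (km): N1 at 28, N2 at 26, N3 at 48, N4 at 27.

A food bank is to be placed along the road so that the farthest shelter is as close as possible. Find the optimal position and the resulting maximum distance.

location 37, max distance 11

The 1-center on a line is the midpoint of the two extreme points: leftmost at 26, rightmost at 48.
Optimal location = (26 + 48)/2 = 37; maximum distance = (48 − 26)/2 = 11.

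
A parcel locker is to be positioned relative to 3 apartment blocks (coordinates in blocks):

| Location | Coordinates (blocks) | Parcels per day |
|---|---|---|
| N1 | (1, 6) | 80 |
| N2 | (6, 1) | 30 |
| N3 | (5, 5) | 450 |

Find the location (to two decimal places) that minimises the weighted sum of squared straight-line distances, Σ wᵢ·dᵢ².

(4.48, 4.93)

The minimiser of Σwᵢ‖p−pᵢ‖² is the weighted centroid p* = (Σwᵢpᵢ)/(Σwᵢ).
Σwᵢ = 560.
Σwᵢxᵢ = 80·1 + 30·6 + 450·5 = 2510.
Σwᵢyᵢ = 80·6 + 30·1 + 450·5 = 2760.
x* = 2510/560 = 4.48, y* = 2760/560 = 4.93.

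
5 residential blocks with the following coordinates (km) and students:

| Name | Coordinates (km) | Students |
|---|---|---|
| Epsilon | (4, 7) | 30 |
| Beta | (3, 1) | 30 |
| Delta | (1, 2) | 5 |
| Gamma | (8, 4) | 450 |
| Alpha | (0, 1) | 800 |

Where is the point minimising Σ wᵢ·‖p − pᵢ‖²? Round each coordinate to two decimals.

The minimiser of Σwᵢ‖p−pᵢ‖² is the weighted centroid p* = (Σwᵢpᵢ)/(Σwᵢ).
Σwᵢ = 1315.
Σwᵢxᵢ = 30·4 + 30·3 + 5·1 + 450·8 + 800·0 = 3815.
Σwᵢyᵢ = 30·7 + 30·1 + 5·2 + 450·4 + 800·1 = 2850.
x* = 3815/1315 = 2.90, y* = 2850/1315 = 2.17.

(2.90, 2.17)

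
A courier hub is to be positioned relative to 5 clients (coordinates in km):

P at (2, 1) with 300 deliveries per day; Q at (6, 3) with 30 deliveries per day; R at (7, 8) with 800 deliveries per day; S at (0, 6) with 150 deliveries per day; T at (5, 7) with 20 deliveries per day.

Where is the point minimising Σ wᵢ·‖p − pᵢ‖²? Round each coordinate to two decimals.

The minimiser of Σwᵢ‖p−pᵢ‖² is the weighted centroid p* = (Σwᵢpᵢ)/(Σwᵢ).
Σwᵢ = 1300.
Σwᵢxᵢ = 300·2 + 30·6 + 800·7 + 150·0 + 20·5 = 6480.
Σwᵢyᵢ = 300·1 + 30·3 + 800·8 + 150·6 + 20·7 = 7830.
x* = 6480/1300 = 4.98, y* = 7830/1300 = 6.02.

(4.98, 6.02)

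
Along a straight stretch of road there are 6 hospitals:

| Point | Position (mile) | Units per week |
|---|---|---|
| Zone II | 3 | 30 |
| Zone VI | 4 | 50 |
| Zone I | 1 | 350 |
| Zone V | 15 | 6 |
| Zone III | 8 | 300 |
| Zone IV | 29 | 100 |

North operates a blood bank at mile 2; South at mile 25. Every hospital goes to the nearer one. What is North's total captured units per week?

730

The indifferent point is the midpoint (2+25)/2 = 13.5; hospitals left of it (closer to North at 2) go to North, those right go to South.
  Zone I at 1 (w=350) → North
  Zone II at 3 (w=30) → North
  Zone VI at 4 (w=50) → North
  Zone III at 8 (w=300) → North
  Zone V at 15 (w=6) → South
  Zone IV at 29 (w=100) → South
North captures 730; South captures 106.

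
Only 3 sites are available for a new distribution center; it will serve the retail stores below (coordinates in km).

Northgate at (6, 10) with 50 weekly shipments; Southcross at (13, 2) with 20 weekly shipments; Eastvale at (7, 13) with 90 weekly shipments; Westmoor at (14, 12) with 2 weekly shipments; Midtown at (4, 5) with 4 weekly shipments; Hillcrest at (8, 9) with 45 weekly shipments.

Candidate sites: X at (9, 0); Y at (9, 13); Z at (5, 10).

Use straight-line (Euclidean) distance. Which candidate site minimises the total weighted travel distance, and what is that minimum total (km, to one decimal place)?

Z, total 781.9 km

Total weighted distance at each candidate:
  X (9, 0): total = 2257.0
  Y (9, 13): total = 859.7
  Z (5, 10): total = 781.9
Minimum is at Z with total 781.9 km.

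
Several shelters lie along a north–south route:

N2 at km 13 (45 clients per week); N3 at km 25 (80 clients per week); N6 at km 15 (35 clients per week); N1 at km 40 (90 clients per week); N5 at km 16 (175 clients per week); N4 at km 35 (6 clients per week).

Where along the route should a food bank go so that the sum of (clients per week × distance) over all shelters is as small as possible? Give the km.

x = 16

For a sum of weighted absolute distances on a line, the optimum is the weighted median (not the mean). Total weight W = 431; half-weight = 215.5.
Sort by position and accumulate weight:
  km 13 (N2, w=45) → cum 45
  km 15 (N6, w=35) → cum 80
  km 16 (N5, w=175) → cum 255  ≥ 215.5 → median here
  km 25 (N3, w=80) → cum 335
  km 35 (N4, w=6) → cum 341
  km 40 (N1, w=90) → cum 431
Optimal location: km 16.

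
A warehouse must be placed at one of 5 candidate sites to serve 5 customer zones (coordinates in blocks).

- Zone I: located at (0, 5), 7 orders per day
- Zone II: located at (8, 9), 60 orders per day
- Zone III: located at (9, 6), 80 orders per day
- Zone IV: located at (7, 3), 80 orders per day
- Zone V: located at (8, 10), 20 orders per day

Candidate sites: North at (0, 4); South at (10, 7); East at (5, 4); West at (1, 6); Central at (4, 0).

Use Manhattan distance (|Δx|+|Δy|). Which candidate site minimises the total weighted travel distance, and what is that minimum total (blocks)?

Total weighted distance at each candidate:
  North (0, 4): total = 2587
  South (10, 7): total = 1144
  East (5, 4): total = 1422
  West (1, 6): total = 2194
  Central (4, 0): total = 2483
Minimum is at South with total 1144 blocks.

South, total 1144 blocks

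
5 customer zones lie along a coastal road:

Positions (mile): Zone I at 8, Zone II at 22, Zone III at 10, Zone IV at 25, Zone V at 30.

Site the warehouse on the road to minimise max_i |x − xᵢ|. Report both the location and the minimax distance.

The 1-center on a line is the midpoint of the two extreme points: leftmost at 8, rightmost at 30.
Optimal location = (8 + 30)/2 = 19; maximum distance = (30 − 8)/2 = 11.

location 19, max distance 11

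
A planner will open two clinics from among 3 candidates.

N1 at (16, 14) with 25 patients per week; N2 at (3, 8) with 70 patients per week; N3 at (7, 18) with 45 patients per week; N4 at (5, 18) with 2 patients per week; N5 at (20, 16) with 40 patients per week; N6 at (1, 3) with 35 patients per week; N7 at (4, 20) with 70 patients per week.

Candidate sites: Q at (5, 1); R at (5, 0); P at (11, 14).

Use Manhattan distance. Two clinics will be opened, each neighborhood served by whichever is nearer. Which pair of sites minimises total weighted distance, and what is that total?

Evaluate every pair (each demand assigned to the nearer of the two):
  {Q, P}: total = 2695
  {R, P}: total = 2800
  {Q, R}: total = 4929
Best pair: {Q, P} with total 2695.

{Q, P}, total 2695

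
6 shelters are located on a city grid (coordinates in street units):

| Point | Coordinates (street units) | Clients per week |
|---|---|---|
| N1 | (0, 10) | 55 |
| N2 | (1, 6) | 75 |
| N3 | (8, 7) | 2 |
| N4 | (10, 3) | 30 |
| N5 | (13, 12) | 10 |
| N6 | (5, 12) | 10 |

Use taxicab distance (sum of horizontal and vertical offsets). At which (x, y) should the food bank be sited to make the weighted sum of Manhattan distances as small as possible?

(1, 6)

Manhattan distance separates: Σwᵢ(|x−xᵢ|+|y−yᵢ|) = Σwᵢ|x−xᵢ| + Σwᵢ|y−yᵢ|, so x and y are optimised independently as 1-D weighted medians.
Total weight W = 182; half = 91.
x-coordinate, sorted with cumulative weight:
  x=0 (N1, w=55) cum 55
  x=1 (N2, w=75) cum 130  ← median
  x=5 (N6, w=10) cum 140
  x=8 (N3, w=2) cum 142
  x=10 (N4, w=30) cum 172
  x=13 (N5, w=10) cum 182
⇒ x* = 1
y-coordinate, sorted with cumulative weight:
  y=3 (N4, w=30) cum 30
  y=6 (N2, w=75) cum 105  ← median
  y=7 (N3, w=2) cum 107
  y=10 (N1, w=55) cum 162
  y=12 (N5, w=10) cum 172
  y=12 (N6, w=10) cum 182
⇒ y* = 6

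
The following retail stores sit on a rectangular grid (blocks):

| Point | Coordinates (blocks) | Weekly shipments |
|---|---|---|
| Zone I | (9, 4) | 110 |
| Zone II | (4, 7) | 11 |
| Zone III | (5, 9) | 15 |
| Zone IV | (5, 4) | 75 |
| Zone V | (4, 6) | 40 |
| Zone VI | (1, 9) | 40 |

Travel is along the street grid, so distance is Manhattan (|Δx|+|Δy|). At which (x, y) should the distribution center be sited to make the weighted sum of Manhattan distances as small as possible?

(5, 4)

Manhattan distance separates: Σwᵢ(|x−xᵢ|+|y−yᵢ|) = Σwᵢ|x−xᵢ| + Σwᵢ|y−yᵢ|, so x and y are optimised independently as 1-D weighted medians.
Total weight W = 291; half = 145.5.
x-coordinate, sorted with cumulative weight:
  x=1 (Zone VI, w=40) cum 40
  x=4 (Zone II, w=11) cum 51
  x=4 (Zone V, w=40) cum 91
  x=5 (Zone III, w=15) cum 106
  x=5 (Zone IV, w=75) cum 181  ← median
  x=9 (Zone I, w=110) cum 291
⇒ x* = 5
y-coordinate, sorted with cumulative weight:
  y=4 (Zone I, w=110) cum 110
  y=4 (Zone IV, w=75) cum 185  ← median
  y=6 (Zone V, w=40) cum 225
  y=7 (Zone II, w=11) cum 236
  y=9 (Zone III, w=15) cum 251
  y=9 (Zone VI, w=40) cum 291
⇒ y* = 4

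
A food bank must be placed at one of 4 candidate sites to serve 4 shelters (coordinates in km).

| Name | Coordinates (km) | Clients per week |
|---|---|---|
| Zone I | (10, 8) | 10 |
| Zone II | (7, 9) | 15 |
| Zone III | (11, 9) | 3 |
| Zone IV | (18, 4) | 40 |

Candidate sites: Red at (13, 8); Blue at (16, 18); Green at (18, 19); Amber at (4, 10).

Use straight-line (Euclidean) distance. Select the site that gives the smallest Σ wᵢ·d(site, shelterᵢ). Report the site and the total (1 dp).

Total weighted distance at each candidate:
  Red (13, 8): total = 384.1
  Blue (16, 18): total = 904.1
  Green (18, 19): total = 995.6
  Amber (4, 10): total = 741.2
Minimum is at Red with total 384.1 km.

Red, total 384.1 km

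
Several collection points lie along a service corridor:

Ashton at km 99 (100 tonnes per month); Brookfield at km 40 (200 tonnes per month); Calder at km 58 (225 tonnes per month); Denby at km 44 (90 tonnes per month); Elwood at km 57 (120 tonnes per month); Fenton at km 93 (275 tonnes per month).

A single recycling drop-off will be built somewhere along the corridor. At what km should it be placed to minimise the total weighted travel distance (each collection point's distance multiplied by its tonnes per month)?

For a sum of weighted absolute distances on a line, the optimum is the weighted median (not the mean). Total weight W = 1010; half-weight = 505.
Sort by position and accumulate weight:
  km 40 (Brookfield, w=200) → cum 200
  km 44 (Denby, w=90) → cum 290
  km 57 (Elwood, w=120) → cum 410
  km 58 (Calder, w=225) → cum 635  ≥ 505 → median here
  km 93 (Fenton, w=275) → cum 910
  km 99 (Ashton, w=100) → cum 1010
Optimal location: km 58.

x = 58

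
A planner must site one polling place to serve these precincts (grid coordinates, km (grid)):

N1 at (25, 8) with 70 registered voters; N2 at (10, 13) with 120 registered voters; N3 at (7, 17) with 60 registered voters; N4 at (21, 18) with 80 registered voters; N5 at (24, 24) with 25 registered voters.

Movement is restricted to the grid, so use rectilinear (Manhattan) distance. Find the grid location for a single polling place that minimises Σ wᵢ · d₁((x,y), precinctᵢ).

(10, 13)

Manhattan distance separates: Σwᵢ(|x−xᵢ|+|y−yᵢ|) = Σwᵢ|x−xᵢ| + Σwᵢ|y−yᵢ|, so x and y are optimised independently as 1-D weighted medians.
Total weight W = 355; half = 177.5.
x-coordinate, sorted with cumulative weight:
  x=7 (N3, w=60) cum 60
  x=10 (N2, w=120) cum 180  ← median
  x=21 (N4, w=80) cum 260
  x=24 (N5, w=25) cum 285
  x=25 (N1, w=70) cum 355
⇒ x* = 10
y-coordinate, sorted with cumulative weight:
  y=8 (N1, w=70) cum 70
  y=13 (N2, w=120) cum 190  ← median
  y=17 (N3, w=60) cum 250
  y=18 (N4, w=80) cum 330
  y=24 (N5, w=25) cum 355
⇒ y* = 13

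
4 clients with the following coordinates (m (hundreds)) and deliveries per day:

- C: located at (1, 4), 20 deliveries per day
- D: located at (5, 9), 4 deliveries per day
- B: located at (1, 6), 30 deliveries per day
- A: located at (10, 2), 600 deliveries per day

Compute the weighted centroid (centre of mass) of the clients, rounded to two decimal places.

(9.28, 2.29)

The minimiser of Σwᵢ‖p−pᵢ‖² is the weighted centroid p* = (Σwᵢpᵢ)/(Σwᵢ).
Σwᵢ = 654.
Σwᵢxᵢ = 20·1 + 4·5 + 30·1 + 600·10 = 6070.
Σwᵢyᵢ = 20·4 + 4·9 + 30·6 + 600·2 = 1496.
x* = 6070/654 = 9.28, y* = 1496/654 = 2.29.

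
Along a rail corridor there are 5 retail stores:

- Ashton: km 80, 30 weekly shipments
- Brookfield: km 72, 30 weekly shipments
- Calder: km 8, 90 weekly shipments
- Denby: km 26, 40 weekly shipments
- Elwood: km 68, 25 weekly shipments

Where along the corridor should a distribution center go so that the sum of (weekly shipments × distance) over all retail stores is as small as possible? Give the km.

x = 26

For a sum of weighted absolute distances on a line, the optimum is the weighted median (not the mean). Total weight W = 215; half-weight = 107.5.
Sort by position and accumulate weight:
  km 8 (Calder, w=90) → cum 90
  km 26 (Denby, w=40) → cum 130  ≥ 107.5 → median here
  km 68 (Elwood, w=25) → cum 155
  km 72 (Brookfield, w=30) → cum 185
  km 80 (Ashton, w=30) → cum 215
Optimal location: km 26.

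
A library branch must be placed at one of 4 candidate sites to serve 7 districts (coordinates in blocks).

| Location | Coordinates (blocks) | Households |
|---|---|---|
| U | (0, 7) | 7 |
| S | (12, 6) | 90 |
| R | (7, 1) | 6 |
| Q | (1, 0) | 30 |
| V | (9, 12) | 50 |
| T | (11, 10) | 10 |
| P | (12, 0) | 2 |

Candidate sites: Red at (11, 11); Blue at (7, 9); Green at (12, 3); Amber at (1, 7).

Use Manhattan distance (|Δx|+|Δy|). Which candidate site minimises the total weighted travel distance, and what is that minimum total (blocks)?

Total weighted distance at each candidate:
  Red (11, 11): total = 1543
  Blue (7, 9): total = 1609
  Green (12, 3): total = 1530
  Amber (1, 7): total = 2185
Minimum is at Green with total 1530 blocks.

Green, total 1530 blocks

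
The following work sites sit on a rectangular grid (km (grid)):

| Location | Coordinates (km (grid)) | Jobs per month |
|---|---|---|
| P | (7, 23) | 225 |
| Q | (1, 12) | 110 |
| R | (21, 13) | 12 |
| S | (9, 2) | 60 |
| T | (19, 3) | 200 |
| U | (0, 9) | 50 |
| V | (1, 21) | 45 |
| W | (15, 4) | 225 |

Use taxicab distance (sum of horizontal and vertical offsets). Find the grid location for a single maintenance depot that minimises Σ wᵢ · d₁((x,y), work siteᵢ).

Manhattan distance separates: Σwᵢ(|x−xᵢ|+|y−yᵢ|) = Σwᵢ|x−xᵢ| + Σwᵢ|y−yᵢ|, so x and y are optimised independently as 1-D weighted medians.
Total weight W = 927; half = 463.5.
x-coordinate, sorted with cumulative weight:
  x=0 (U, w=50) cum 50
  x=1 (Q, w=110) cum 160
  x=1 (V, w=45) cum 205
  x=7 (P, w=225) cum 430
  x=9 (S, w=60) cum 490  ← median
  x=15 (W, w=225) cum 715
  x=19 (T, w=200) cum 915
  x=21 (R, w=12) cum 927
⇒ x* = 9
y-coordinate, sorted with cumulative weight:
  y=2 (S, w=60) cum 60
  y=3 (T, w=200) cum 260
  y=4 (W, w=225) cum 485  ← median
  y=9 (U, w=50) cum 535
  y=12 (Q, w=110) cum 645
  y=13 (R, w=12) cum 657
  y=21 (V, w=45) cum 702
  y=23 (P, w=225) cum 927
⇒ y* = 4

(9, 4)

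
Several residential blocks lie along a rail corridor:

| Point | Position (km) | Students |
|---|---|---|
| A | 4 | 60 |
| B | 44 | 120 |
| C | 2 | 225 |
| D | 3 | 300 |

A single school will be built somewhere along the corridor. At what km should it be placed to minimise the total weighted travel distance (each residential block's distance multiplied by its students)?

x = 3

For a sum of weighted absolute distances on a line, the optimum is the weighted median (not the mean). Total weight W = 705; half-weight = 352.5.
Sort by position and accumulate weight:
  km 2 (C, w=225) → cum 225
  km 3 (D, w=300) → cum 525  ≥ 352.5 → median here
  km 4 (A, w=60) → cum 585
  km 44 (B, w=120) → cum 705
Optimal location: km 3.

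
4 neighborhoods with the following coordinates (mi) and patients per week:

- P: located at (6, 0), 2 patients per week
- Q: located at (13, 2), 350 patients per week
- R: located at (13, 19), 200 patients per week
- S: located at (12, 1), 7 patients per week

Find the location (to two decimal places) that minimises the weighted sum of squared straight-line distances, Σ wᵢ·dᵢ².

(12.96, 8.06)

The minimiser of Σwᵢ‖p−pᵢ‖² is the weighted centroid p* = (Σwᵢpᵢ)/(Σwᵢ).
Σwᵢ = 559.
Σwᵢxᵢ = 2·6 + 350·13 + 200·13 + 7·12 = 7246.
Σwᵢyᵢ = 2·0 + 350·2 + 200·19 + 7·1 = 4507.
x* = 7246/559 = 12.96, y* = 4507/559 = 8.06.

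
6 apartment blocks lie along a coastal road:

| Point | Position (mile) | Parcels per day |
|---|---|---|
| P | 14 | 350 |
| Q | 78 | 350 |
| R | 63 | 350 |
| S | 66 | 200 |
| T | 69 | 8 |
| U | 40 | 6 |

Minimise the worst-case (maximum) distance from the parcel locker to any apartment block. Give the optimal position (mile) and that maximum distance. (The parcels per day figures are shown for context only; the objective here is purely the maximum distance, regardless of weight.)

The 1-center on a line is the midpoint of the two extreme points: leftmost at 14, rightmost at 78.
Optimal location = (14 + 78)/2 = 46; maximum distance = (78 − 14)/2 = 32.

location 46, max distance 32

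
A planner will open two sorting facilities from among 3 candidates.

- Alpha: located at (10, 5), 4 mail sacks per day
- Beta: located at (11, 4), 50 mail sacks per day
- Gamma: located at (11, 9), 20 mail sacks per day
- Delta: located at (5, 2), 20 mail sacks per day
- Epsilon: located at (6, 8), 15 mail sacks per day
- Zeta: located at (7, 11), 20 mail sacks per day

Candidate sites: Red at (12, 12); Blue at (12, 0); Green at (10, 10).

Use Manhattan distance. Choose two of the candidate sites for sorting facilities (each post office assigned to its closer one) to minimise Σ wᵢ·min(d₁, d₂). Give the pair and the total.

{Blue, Green}, total 660

Evaluate every pair (each demand assigned to the nearer of the two):
  {Blue, Green}: total = 660
  {Red, Blue}: total = 808
  {Red, Green}: total = 840
Best pair: {Blue, Green} with total 660.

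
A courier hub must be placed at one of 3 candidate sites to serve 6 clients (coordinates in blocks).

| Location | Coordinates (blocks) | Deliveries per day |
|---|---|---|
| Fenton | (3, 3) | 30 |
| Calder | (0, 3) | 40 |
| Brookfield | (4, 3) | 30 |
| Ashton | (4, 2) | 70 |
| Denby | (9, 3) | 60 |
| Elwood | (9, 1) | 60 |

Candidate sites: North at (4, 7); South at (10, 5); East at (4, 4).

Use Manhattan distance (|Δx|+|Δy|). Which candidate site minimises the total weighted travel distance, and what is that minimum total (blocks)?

East, total 1270 blocks

Total weighted distance at each candidate:
  North (4, 7): total = 2140
  South (10, 5): total = 2100
  East (4, 4): total = 1270
Minimum is at East with total 1270 blocks.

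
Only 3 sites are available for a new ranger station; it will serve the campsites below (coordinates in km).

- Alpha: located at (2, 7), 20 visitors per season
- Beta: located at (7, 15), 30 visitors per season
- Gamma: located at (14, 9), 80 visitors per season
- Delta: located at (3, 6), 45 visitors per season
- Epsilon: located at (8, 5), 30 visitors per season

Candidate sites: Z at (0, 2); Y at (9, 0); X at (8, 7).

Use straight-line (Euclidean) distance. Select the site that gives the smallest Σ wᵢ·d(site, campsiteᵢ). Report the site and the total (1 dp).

X, total 1157.3 km

Total weighted distance at each candidate:
  Z (0, 2): total = 2284.2
  Y (9, 0): total = 2010.4
  X (8, 7): total = 1157.3
Minimum is at X with total 1157.3 km.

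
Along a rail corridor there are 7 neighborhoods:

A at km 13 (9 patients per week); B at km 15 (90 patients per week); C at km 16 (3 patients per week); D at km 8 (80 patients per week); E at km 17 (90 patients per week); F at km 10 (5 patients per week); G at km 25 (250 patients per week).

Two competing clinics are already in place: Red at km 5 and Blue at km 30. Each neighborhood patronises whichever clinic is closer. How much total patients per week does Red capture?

277

The indifferent point is the midpoint (5+30)/2 = 17.5; neighborhoods left of it (closer to Red at 5) go to Red, those right go to Blue.
  D at 8 (w=80) → Red
  F at 10 (w=5) → Red
  A at 13 (w=9) → Red
  B at 15 (w=90) → Red
  C at 16 (w=3) → Red
  E at 17 (w=90) → Red
  G at 25 (w=250) → Blue
Red captures 277; Blue captures 250.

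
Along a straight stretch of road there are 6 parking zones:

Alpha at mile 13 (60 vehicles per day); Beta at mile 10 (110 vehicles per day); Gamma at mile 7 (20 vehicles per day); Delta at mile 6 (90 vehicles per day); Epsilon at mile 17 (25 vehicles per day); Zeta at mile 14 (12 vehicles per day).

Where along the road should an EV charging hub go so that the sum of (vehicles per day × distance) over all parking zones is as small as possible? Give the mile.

For a sum of weighted absolute distances on a line, the optimum is the weighted median (not the mean). Total weight W = 317; half-weight = 158.5.
Sort by position and accumulate weight:
  mile 6 (Delta, w=90) → cum 90
  mile 7 (Gamma, w=20) → cum 110
  mile 10 (Beta, w=110) → cum 220  ≥ 158.5 → median here
  mile 13 (Alpha, w=60) → cum 280
  mile 14 (Zeta, w=12) → cum 292
  mile 17 (Epsilon, w=25) → cum 317
Optimal location: mile 10.

x = 10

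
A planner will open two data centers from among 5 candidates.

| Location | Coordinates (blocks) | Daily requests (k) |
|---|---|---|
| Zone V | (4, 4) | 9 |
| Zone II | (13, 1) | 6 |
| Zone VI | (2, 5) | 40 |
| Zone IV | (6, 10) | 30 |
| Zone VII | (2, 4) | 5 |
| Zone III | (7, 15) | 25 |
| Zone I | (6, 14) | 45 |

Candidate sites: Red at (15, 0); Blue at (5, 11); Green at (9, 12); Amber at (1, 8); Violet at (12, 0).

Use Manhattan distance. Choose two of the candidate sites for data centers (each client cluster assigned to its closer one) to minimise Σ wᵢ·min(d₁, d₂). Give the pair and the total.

{Blue, Amber}, total 746

Evaluate every pair (each demand assigned to the nearer of the two):
  {Blue, Amber}: total = 746
  {Green, Amber}: total = 838
  {Blue, Violet}: total = 884
  {Red, Blue}: total = 890
  {Blue, Green}: total = 937
  {Green, Violet}: total = 1250
  {Red, Green}: total = 1270
  {Amber, Violet}: total = 1290
  {Red, Amber}: total = 1296
  {Red, Violet}: total = 2670
Best pair: {Blue, Amber} with total 746.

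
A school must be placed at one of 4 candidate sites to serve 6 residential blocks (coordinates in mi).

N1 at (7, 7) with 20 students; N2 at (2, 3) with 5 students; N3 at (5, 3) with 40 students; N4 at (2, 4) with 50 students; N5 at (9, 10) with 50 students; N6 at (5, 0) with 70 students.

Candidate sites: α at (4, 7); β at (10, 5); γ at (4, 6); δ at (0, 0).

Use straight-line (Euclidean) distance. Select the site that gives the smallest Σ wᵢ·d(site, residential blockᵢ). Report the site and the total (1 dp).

Total weighted distance at each candidate:
  α (4, 7): total = 1214.1
  β (10, 5): total = 1481.8
  γ (4, 6): total = 1095.1
  δ (0, 0): total = 1695.5
Minimum is at γ with total 1095.1 mi.

γ, total 1095.1 mi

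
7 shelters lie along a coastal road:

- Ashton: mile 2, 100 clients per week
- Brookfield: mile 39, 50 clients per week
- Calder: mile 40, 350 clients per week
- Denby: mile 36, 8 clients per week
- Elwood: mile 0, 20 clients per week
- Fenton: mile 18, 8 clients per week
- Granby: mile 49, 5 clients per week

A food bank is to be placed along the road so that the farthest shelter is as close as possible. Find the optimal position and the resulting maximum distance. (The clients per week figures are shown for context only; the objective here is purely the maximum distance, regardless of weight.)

location 24.5, max distance 24.5

The 1-center on a line is the midpoint of the two extreme points: leftmost at 0, rightmost at 49.
Optimal location = (0 + 49)/2 = 24.5; maximum distance = (49 − 0)/2 = 24.5.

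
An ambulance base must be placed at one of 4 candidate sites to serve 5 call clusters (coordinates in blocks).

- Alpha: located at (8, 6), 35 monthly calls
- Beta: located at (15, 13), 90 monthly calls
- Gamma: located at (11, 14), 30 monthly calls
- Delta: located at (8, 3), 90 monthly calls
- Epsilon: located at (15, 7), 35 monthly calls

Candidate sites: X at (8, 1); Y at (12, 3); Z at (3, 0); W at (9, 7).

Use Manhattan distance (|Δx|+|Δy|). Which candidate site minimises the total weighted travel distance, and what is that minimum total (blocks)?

Total weighted distance at each candidate:
  X (8, 1): total = 3000
  Y (12, 3): total = 2380
  Z (3, 0): total = 4680
  W (9, 7): total = 2080
Minimum is at W with total 2080 blocks.

W, total 2080 blocks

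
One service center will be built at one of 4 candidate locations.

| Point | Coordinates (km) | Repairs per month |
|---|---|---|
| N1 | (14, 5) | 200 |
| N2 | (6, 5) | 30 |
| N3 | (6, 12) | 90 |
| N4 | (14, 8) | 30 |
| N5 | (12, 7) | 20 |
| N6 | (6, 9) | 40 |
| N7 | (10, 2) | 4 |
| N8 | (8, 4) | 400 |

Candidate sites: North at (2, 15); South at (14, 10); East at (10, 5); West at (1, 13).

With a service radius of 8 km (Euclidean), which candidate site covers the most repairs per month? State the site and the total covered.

Coverage radius r = 8 km; a point is covered iff (Δx)²+(Δy)² ≤ 8² = 64.
  North (2, 15): covers {N3, N6} → 130
  South (14, 10): covers {N1, N4, N5} → 250
  East (10, 5): covers {N1, N2, N4, N5, N6, N7, N8} → 724
  West (1, 13): covers {N3, N6} → 130
Maximum coverage at East: 724 repairs per month.

East, covering 724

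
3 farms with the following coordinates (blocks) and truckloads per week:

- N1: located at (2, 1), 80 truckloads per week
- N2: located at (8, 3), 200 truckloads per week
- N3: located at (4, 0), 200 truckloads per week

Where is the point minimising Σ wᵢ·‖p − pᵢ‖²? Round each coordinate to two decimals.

(5.33, 1.42)

The minimiser of Σwᵢ‖p−pᵢ‖² is the weighted centroid p* = (Σwᵢpᵢ)/(Σwᵢ).
Σwᵢ = 480.
Σwᵢxᵢ = 80·2 + 200·8 + 200·4 = 2560.
Σwᵢyᵢ = 80·1 + 200·3 + 200·0 = 680.
x* = 2560/480 = 5.33, y* = 680/480 = 1.42.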